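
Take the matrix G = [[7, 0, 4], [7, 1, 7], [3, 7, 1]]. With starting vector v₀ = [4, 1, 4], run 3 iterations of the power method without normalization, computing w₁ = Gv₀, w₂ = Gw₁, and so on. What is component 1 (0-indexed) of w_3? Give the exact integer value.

7204

w1 = Gv₀ = (7·4 + 0·1 + 4·4; 7·4 + 1·1 + 7·4; 3·4 + 7·1 + 1·4) = (44, 57, 23)
w2 = Gw1 = (7·44 + 0·57 + 4·23; 7·44 + 1·57 + 7·23; 3·44 + 7·57 + 1·23) = (400, 526, 554)
w3 = Gw2 = (5016, 7204, 5436)
The requested component of w3 is 7204.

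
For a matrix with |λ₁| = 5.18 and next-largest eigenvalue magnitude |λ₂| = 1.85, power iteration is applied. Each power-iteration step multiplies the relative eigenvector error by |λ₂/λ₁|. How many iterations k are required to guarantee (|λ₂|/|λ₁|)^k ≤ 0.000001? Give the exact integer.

|λ₂/λ₁| = 1.85/5.18 = 0.35714
Need k ≥ ln(0.000001) / ln(0.35714) = -13.8155 / -1.0296 ≈ 13.418
Smallest integer k satisfying the bound: 14

14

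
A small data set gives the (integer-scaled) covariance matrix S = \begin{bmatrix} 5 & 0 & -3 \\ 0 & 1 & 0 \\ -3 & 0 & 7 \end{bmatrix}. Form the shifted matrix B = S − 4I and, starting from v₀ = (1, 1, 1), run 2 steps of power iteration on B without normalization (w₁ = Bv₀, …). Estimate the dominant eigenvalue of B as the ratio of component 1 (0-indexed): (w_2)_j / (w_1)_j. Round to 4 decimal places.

B = S − 4I has rows (1, 0, -3); (0, -3, 0); (-3, 0, 3)
w1 = Bv₀ = (1·1 + 0·1 + (-3)·1; 0·1 + (-3)·1 + 0·1; (-3)·1 + 0·1 + 3·1) = (-2, -3, 0)
w2 = Bw1 = (1·(-2) + 0·(-3) + (-3)·0; 0·(-2) + (-3)·(-3) + 0·0; (-3)·(-2) + 0·(-3) + 3·0) = (-2, 9, 6)
Ratio: 9/-3 = -3.0000

μ ≈ -3.0000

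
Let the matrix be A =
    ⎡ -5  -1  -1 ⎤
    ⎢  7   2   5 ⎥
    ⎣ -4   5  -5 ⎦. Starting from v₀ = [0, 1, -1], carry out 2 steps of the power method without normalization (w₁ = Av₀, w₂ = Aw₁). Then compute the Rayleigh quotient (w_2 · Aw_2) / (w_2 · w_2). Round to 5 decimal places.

w1 = Av₀ = ((-5)·0 + (-1)·1 + (-1)·(-1); 7·0 + 2·1 + 5·(-1); (-4)·0 + 5·1 + (-5)·(-1)) = (0, -3, 10)
w2 = Aw1 = ((-5)·0 + (-1)·(-3) + (-1)·10; 7·0 + 2·(-3) + 5·10; (-4)·0 + 5·(-3) + (-5)·10) = (-7, 44, -65)
Aw2 = (56, -286, 573)
w2·Aw2 = (-7)·56 + 44·(-286) + (-65)·573 = -50221; w2·w2 = (-7)·(-7) + 44·44 + (-65)·(-65) = 6210
λ ≈ -50221/6210 = -8.08712

-8.08712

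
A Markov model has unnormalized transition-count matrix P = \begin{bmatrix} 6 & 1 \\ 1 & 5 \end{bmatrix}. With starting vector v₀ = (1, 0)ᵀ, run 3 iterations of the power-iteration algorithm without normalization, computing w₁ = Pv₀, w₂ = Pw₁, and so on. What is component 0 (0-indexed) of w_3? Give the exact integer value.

w1 = Pv₀ = (6·1 + 1·0; 1·1 + 5·0) = (6, 1)
w2 = Pw1 = (6·6 + 1·1; 1·6 + 5·1) = (37, 11)
w3 = Pw2 = (233, 92)
The requested component of w3 is 233.

233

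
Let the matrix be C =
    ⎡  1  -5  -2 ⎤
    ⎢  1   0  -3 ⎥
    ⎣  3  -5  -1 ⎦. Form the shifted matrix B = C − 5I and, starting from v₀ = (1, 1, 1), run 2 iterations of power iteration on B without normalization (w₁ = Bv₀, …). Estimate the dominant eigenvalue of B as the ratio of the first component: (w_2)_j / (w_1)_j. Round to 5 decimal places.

-8.63636

B = C − 5I has rows (-4, -5, -2); (1, -5, -3); (3, -5, -6)
w1 = Bv₀ = (-11, -7, -8)
w2 = Bw1 = (95, 48, 50)
Ratio: 95/-11 = -8.63636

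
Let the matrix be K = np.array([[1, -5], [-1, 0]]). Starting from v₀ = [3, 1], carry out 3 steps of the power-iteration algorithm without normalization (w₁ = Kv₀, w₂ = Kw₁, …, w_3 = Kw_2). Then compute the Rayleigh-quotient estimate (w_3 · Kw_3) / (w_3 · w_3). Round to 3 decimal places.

w1 = Kv₀ = (1·3 + (-5)·1; (-1)·3 + 0·1) = (-2, -3)
w2 = Kw1 = (1·(-2) + (-5)·(-3); (-1)·(-2) + 0·(-3)) = (13, 2)
w3 = Kw2 = (3, -13)
Kw3 = (68, -3)
w3·Kw3 = 3·68 + (-13)·(-3) = 243; w3·w3 = 3·3 + (-13)·(-13) = 178
λ ≈ 243/178 = 1.365

1.365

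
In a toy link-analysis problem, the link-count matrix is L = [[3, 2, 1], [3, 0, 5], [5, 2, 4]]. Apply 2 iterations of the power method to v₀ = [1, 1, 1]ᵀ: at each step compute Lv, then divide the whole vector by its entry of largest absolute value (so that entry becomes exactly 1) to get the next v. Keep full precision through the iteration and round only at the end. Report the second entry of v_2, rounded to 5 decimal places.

Lv0 = (6.000000, 8.000000, 11.000000); divide by 11.000000 → v1 = (0.545455, 0.727273, 1.000000)
Lv1 = (4.090909, 6.636364, 8.181818); divide by 8.181818 → v2 = (0.500000, 0.811111, 1.000000)
Requested entry of v2: 73/90 = 0.81111

0.81111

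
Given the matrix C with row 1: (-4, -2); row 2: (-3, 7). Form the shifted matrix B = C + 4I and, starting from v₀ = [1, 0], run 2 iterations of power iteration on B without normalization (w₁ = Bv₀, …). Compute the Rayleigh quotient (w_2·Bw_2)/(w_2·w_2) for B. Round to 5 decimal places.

11.52800

B = C + 4I has rows (0, -2); (-3, 11)
w1 = Bv₀ = (0·1 + (-2)·0; (-3)·1 + 11·0) = (0, -3)
w2 = Bw1 = (0·0 + (-2)·(-3); (-3)·0 + 11·(-3)) = (6, -33)
Bw2 = (66, -381)
w2·Bw2 = 12969; w2·w2 = 1125; μ ≈ 12969/1125 = 11.52800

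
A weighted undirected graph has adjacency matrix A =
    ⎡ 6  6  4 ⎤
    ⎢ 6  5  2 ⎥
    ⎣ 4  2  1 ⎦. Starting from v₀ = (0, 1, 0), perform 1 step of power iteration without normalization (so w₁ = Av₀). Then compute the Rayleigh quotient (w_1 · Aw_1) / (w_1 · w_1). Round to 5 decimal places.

w1 = Av₀ = (6·0 + 6·1 + 4·0; 6·0 + 5·1 + 2·0; 4·0 + 2·1 + 1·0) = (6, 5, 2)
Aw1 = (74, 65, 36)
w1·Aw1 = 6·74 + 5·65 + 2·36 = 841; w1·w1 = 6·6 + 5·5 + 2·2 = 65
λ ≈ 841/65 = 12.93846

λ ≈ 12.93846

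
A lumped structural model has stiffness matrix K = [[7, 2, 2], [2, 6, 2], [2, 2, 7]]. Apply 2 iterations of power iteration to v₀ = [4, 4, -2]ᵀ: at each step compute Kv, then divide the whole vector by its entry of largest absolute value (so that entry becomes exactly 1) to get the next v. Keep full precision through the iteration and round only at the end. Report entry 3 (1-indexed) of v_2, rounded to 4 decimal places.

0.4718

Kv0 = (32.00000, 28.00000, 2.00000); divide by 32.00000 → v1 = (1.00000, 0.87500, 0.06250)
Kv1 = (8.87500, 7.37500, 4.18750); divide by 8.87500 → v2 = (1.00000, 0.83099, 0.47183)
Requested entry of v2: 134/284 = 0.4718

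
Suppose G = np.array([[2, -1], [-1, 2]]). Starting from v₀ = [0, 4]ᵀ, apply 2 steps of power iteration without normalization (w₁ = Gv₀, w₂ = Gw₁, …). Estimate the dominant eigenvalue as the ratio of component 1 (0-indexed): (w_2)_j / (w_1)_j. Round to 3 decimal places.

w1 = Gv₀ = (-4, 8)
w2 = Gw1 = (-16, 20)
Ratio at component: 20 / 8 = 2.500

λ ≈ 2.500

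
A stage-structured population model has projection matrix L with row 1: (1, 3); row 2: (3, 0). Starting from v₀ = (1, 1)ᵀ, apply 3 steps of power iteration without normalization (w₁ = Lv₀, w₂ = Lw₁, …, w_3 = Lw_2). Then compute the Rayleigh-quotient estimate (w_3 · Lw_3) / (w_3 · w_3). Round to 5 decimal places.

w1 = Lv₀ = (1·1 + 3·1; 3·1 + 0·1) = (4, 3)
w2 = Lw1 = (1·4 + 3·3; 3·4 + 0·3) = (13, 12)
w3 = Lw2 = (49, 39)
Lw3 = (166, 147)
w3·Lw3 = 49·166 + 39·147 = 13867; w3·w3 = 49·49 + 39·39 = 3922
λ ≈ 13867/3922 = 3.53570

3.53570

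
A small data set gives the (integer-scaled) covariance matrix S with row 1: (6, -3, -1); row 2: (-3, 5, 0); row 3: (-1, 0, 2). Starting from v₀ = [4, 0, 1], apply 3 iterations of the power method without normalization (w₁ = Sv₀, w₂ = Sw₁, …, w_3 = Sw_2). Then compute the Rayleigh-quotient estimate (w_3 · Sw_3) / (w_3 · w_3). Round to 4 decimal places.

λ ≈ 8.6282

w1 = Sv₀ = (23, -12, -2)
w2 = Sw1 = (176, -129, -27)
w3 = Sw2 = (1470, -1173, -230)
Sw3 = (12569, -10275, -1930)
w3·Sw3 = 1470·12569 + (-1173)·(-10275) + (-230)·(-1930) = 30972905; w3·w3 = 1470·1470 + (-1173)·(-1173) + (-230)·(-230) = 3589729
λ ≈ 30972905/3589729 = 8.6282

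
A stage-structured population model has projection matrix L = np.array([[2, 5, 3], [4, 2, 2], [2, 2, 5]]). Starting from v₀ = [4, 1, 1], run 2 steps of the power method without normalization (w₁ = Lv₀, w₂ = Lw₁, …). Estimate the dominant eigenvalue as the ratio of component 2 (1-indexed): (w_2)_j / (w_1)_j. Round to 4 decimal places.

w1 = Lv₀ = (2·4 + 5·1 + 3·1; 4·4 + 2·1 + 2·1; 2·4 + 2·1 + 5·1) = (16, 20, 15)
w2 = Lw1 = (2·16 + 5·20 + 3·15; 4·16 + 2·20 + 2·15; 2·16 + 2·20 + 5·15) = (177, 134, 147)
Ratio at component: 134 / 20 = 6.7000

λ ≈ 6.7000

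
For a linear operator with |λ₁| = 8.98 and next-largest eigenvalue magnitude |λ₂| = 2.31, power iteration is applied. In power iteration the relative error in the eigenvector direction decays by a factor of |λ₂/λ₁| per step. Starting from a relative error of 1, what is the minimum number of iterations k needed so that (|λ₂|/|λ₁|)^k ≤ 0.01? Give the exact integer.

|λ₂/λ₁| = 2.31/8.98 = 0.25724
Need k ≥ ln(0.01) / ln(0.25724) = -4.6052 / -1.3578 ≈ 3.392
Smallest integer k satisfying the bound: 4

4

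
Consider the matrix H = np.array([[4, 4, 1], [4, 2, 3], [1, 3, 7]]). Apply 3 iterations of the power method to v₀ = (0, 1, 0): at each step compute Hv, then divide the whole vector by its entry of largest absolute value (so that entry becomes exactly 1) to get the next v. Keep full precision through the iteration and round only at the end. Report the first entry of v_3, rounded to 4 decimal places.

Hv0 = (4.00000, 2.00000, 3.00000); divide by 4.00000 → v1 = (1.00000, 0.50000, 0.75000)
Hv1 = (6.75000, 7.25000, 7.75000); divide by 7.75000 → v2 = (0.87097, 0.93548, 1.00000)
Hv2 = (8.22581, 8.35484, 10.67742); divide by 10.67742 → v3 = (0.77039, 0.78248, 1.00000)
Requested entry of v3: 255/331 = 0.7704

0.7704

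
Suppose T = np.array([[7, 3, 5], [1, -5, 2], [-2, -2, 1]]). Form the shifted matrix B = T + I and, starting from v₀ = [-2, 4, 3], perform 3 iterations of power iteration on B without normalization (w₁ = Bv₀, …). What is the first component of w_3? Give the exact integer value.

B = T + I has rows (8, 3, 5); (1, -4, 2); (-2, -2, 2)
w1 = Bv₀ = (11, -12, 2)
w2 = Bw1 = (62, 63, 6)
w3 = Bw2 = (715, -178, -238)
Requested component of w3: 715

715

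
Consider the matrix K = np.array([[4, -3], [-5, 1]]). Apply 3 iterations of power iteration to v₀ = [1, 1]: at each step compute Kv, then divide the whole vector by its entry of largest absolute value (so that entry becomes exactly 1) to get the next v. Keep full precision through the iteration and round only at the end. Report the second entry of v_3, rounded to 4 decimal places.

Kv0 = (1.00000, -4.00000); divide by -4.00000 → v1 = (-0.25000, 1.00000)
Kv1 = (-4.00000, 2.25000); divide by -4.00000 → v2 = (1.00000, -0.56250)
Kv2 = (5.68750, -5.56250); divide by 5.68750 → v3 = (1.00000, -0.97802)
Requested entry of v3: -89/91 = -0.9780

-0.9780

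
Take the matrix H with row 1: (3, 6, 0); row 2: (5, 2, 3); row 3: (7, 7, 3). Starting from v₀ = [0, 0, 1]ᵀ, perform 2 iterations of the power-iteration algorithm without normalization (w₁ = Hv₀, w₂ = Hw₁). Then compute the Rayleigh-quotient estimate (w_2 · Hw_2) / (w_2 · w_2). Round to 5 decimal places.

λ ≈ 10.60870

w1 = Hv₀ = (0, 3, 3)
w2 = Hw1 = (18, 15, 30)
Hw2 = (144, 210, 321)
w2·Hw2 = 18·144 + 15·210 + 30·321 = 15372; w2·w2 = 18·18 + 15·15 + 30·30 = 1449
λ ≈ 15372/1449 = 10.60870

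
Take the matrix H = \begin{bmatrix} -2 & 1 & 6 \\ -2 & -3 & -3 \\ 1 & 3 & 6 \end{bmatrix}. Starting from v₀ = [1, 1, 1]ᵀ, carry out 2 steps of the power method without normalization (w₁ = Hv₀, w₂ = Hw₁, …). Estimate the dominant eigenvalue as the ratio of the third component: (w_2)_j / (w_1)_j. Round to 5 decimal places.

w1 = Hv₀ = ((-2)·1 + 1·1 + 6·1; (-2)·1 + (-3)·1 + (-3)·1; 1·1 + 3·1 + 6·1) = (5, -8, 10)
w2 = Hw1 = ((-2)·5 + 1·(-8) + 6·10; (-2)·5 + (-3)·(-8) + (-3)·10; 1·5 + 3·(-8) + 6·10) = (42, -16, 41)
Ratio at component: 41 / 10 = 4.10000

λ ≈ 4.10000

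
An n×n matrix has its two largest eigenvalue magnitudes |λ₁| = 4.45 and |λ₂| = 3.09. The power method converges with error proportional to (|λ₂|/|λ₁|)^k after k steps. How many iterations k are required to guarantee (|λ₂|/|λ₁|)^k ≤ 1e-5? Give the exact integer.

32

|λ₂/λ₁| = 3.09/4.45 = 0.69438
Need k ≥ ln(1e-5) / ln(0.69438) = -11.5129 / -0.3647 ≈ 31.565
Smallest integer k satisfying the bound: 32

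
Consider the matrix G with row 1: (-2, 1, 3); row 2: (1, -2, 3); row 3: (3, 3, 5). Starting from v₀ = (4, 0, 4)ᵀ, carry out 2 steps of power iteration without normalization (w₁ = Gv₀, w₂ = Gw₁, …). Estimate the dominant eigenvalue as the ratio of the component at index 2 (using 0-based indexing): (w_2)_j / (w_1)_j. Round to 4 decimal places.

w1 = Gv₀ = (4, 16, 32)
w2 = Gw1 = (104, 68, 220)
Ratio at component: 220 / 32 = 6.8750

6.8750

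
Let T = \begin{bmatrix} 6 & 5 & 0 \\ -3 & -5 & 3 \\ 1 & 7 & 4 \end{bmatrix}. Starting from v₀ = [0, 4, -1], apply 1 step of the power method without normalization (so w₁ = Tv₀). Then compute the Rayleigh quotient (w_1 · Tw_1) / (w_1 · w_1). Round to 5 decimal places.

w1 = Tv₀ = (6·0 + 5·4 + 0·(-1); (-3)·0 + (-5)·4 + 3·(-1); 1·0 + 7·4 + 4·(-1)) = (20, -23, 24)
Tw1 = (5, 127, -45)
w1·Tw1 = 20·5 + (-23)·127 + 24·(-45) = -3901; w1·w1 = 20·20 + (-23)·(-23) + 24·24 = 1505
λ ≈ -3901/1505 = -2.59203

-2.59203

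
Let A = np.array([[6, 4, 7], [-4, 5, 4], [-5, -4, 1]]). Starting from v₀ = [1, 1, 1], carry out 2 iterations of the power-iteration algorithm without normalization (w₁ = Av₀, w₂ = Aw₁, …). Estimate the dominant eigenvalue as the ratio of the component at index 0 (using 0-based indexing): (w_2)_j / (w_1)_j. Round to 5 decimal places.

3.88235

w1 = Av₀ = (6·1 + 4·1 + 7·1; (-4)·1 + 5·1 + 4·1; (-5)·1 + (-4)·1 + 1·1) = (17, 5, -8)
w2 = Aw1 = (6·17 + 4·5 + 7·(-8); (-4)·17 + 5·5 + 4·(-8); (-5)·17 + (-4)·5 + 1·(-8)) = (66, -75, -113)
Ratio at component: 66 / 17 = 3.88235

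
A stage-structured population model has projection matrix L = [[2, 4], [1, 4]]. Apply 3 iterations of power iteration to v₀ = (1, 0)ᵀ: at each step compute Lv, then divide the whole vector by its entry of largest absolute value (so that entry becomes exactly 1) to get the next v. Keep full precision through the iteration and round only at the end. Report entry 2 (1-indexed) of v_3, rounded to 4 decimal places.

0.8000

Lv0 = (2.00000, 1.00000); divide by 2.00000 → v1 = (1.00000, 0.50000)
Lv1 = (4.00000, 3.00000); divide by 4.00000 → v2 = (1.00000, 0.75000)
Lv2 = (5.00000, 4.00000); divide by 5.00000 → v3 = (1.00000, 0.80000)
Requested entry of v3: 32/40 = 0.8000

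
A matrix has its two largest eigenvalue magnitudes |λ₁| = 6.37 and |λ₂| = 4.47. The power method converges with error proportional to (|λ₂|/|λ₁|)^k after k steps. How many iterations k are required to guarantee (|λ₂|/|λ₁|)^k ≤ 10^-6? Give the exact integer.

|λ₂/λ₁| = 4.47/6.37 = 0.70173
Need k ≥ ln(10^-6) / ln(0.70173) = -13.8155 / -0.3542 ≈ 39.004
Smallest integer k satisfying the bound: 40

40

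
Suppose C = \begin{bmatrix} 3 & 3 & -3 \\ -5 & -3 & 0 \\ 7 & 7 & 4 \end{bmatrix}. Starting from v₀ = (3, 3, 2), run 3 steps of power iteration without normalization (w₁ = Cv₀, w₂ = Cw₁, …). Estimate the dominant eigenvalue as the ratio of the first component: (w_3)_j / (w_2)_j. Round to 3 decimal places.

4.677

w1 = Cv₀ = (3·3 + 3·3 + (-3)·2; (-5)·3 + (-3)·3 + 0·2; 7·3 + 7·3 + 4·2) = (12, -24, 50)
w2 = Cw1 = (3·12 + 3·(-24) + (-3)·50; (-5)·12 + (-3)·(-24) + 0·50; 7·12 + 7·(-24) + 4·50) = (-186, 12, 116)
w3 = Cw2 = (-870, 894, -754)
Ratio at component: -870 / -186 = 4.677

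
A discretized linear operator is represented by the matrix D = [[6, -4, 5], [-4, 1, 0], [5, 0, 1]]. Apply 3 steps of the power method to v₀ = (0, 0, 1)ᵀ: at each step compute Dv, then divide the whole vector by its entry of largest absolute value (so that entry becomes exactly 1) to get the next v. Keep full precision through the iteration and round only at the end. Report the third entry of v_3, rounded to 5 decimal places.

0.47857

Dv0 = (5.000000, 0.000000, 1.000000); divide by 5.000000 → v1 = (1.000000, 0.000000, 0.200000)
Dv1 = (7.000000, -4.000000, 5.200000); divide by 7.000000 → v2 = (1.000000, -0.571429, 0.742857)
Dv2 = (12.000000, -4.571429, 5.742857); divide by 12.000000 → v3 = (1.000000, -0.380952, 0.478571)
Requested entry of v3: 201/420 = 0.47857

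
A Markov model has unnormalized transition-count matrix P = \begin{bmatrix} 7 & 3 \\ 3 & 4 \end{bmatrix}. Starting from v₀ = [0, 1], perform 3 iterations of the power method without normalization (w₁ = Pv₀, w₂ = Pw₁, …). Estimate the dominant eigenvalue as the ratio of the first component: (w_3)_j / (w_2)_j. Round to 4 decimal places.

w1 = Pv₀ = (3, 4)
w2 = Pw1 = (33, 25)
w3 = Pw2 = (306, 199)
Ratio at component: 306 / 33 = 9.2727

λ ≈ 9.2727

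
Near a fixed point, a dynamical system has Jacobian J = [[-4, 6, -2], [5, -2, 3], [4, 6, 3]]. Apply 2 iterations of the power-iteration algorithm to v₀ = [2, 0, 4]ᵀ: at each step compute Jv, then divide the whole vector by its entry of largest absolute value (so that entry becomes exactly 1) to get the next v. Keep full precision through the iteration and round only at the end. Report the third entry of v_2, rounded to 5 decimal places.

0.82051

Jv0 = (-16.000000, 22.000000, 20.000000); divide by 22.000000 → v1 = (-0.727273, 1.000000, 0.909091)
Jv1 = (7.090909, -2.909091, 5.818182); divide by 7.090909 → v2 = (1.000000, -0.410256, 0.820513)
Requested entry of v2: 128/156 = 0.82051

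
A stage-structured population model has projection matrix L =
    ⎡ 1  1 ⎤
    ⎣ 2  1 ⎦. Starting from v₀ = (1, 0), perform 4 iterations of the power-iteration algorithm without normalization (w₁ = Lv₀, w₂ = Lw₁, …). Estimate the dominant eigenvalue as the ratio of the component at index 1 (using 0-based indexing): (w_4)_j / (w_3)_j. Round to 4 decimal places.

2.4000

w1 = Lv₀ = (1, 2)
w2 = Lw1 = (3, 4)
w3 = Lw2 = (7, 10)
w4 = Lw3 = (17, 24)
Ratio at component: 24 / 10 = 2.4000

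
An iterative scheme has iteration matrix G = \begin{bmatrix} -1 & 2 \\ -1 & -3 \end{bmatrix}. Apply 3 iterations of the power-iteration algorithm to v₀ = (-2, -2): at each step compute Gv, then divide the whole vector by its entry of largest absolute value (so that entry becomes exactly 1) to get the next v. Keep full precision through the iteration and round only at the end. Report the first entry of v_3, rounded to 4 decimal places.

Gv0 = (-2.00000, 8.00000); divide by 8.00000 → v1 = (-0.25000, 1.00000)
Gv1 = (2.25000, -2.75000); divide by -2.75000 → v2 = (-0.81818, 1.00000)
Gv2 = (2.81818, -2.18182); divide by 2.81818 → v3 = (1.00000, -0.77419)
Requested entry of v3: -62/-62 = 1.0000

1.0000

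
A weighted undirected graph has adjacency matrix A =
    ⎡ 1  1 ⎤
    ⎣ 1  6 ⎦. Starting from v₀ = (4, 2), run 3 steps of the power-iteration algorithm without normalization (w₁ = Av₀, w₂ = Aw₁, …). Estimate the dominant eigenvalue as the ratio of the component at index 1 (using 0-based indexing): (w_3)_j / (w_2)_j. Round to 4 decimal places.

w1 = Av₀ = (1·4 + 1·2; 1·4 + 6·2) = (6, 16)
w2 = Aw1 = (1·6 + 1·16; 1·6 + 6·16) = (22, 102)
w3 = Aw2 = (124, 634)
Ratio at component: 634 / 102 = 6.2157

6.2157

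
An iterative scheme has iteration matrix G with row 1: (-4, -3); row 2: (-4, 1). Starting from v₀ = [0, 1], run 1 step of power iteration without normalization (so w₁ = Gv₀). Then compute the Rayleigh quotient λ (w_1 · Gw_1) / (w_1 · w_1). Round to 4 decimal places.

λ ≈ -1.4000

w1 = Gv₀ = ((-4)·0 + (-3)·1; (-4)·0 + 1·1) = (-3, 1)
Gw1 = (9, 13)
w1·Gw1 = (-3)·9 + 1·13 = -14; w1·w1 = (-3)·(-3) + 1·1 = 10
λ ≈ -14/10 = -1.4000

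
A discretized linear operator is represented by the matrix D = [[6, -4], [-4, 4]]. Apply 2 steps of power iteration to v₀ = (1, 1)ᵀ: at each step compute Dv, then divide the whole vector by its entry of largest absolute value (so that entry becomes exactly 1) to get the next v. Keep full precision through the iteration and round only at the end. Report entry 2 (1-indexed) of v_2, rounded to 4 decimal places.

-0.6667

Dv0 = (2.00000, 0.00000); divide by 2.00000 → v1 = (1.00000, 0.00000)
Dv1 = (6.00000, -4.00000); divide by 6.00000 → v2 = (1.00000, -0.66667)
Requested entry of v2: -8/12 = -0.6667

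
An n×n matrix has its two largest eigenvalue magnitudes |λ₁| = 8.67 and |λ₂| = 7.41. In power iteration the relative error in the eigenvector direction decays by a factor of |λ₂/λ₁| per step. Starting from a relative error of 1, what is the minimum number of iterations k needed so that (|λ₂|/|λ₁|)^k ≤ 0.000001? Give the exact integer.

88

|λ₂/λ₁| = 7.41/8.67 = 0.85467
Need k ≥ ln(0.000001) / ln(0.85467) = -13.8155 / -0.1570 ≈ 87.975
Smallest integer k satisfying the bound: 88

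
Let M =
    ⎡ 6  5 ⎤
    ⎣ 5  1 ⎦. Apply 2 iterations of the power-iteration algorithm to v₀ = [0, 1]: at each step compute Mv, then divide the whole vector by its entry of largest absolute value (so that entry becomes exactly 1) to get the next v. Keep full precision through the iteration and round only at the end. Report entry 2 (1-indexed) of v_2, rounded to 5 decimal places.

Mv0 = (5.000000, 1.000000); divide by 5.000000 → v1 = (1.000000, 0.200000)
Mv1 = (7.000000, 5.200000); divide by 7.000000 → v2 = (1.000000, 0.742857)
Requested entry of v2: 26/35 = 0.74286

0.74286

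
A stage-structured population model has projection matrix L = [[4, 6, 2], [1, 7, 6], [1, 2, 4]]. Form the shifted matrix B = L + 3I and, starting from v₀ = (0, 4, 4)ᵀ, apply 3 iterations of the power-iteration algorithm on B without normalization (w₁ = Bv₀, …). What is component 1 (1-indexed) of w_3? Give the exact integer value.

10912

B = L + 3I has rows (7, 6, 2); (1, 10, 6); (1, 2, 7)
w1 = Bv₀ = (32, 64, 36)
w2 = Bw1 = (680, 888, 412)
w3 = Bw2 = (10912, 12032, 5340)
Requested component of w3: 10912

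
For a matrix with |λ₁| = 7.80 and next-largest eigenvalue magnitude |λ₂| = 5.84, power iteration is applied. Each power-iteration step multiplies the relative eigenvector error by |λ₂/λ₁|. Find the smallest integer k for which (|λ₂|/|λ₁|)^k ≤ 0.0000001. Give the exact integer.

56

|λ₂/λ₁| = 5.84/7.80 = 0.74872
Need k ≥ ln(0.0000001) / ln(0.74872) = -16.1181 / -0.2894 ≈ 55.696
Smallest integer k satisfying the bound: 56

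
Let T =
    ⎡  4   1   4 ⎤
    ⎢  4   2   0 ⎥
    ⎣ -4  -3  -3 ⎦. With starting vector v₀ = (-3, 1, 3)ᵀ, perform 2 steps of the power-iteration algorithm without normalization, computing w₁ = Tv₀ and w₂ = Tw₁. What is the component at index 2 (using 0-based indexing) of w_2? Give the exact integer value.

26

w1 = Tv₀ = (1, -10, 0)
w2 = Tw1 = (-6, -16, 26)
The requested component of w2 is 26.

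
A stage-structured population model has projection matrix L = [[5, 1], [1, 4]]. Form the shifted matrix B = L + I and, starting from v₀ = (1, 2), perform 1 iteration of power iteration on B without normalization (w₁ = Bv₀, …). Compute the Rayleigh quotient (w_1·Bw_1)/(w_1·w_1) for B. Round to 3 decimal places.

B = L + I has rows (6, 1); (1, 5)
w1 = Bv₀ = (6·1 + 1·2; 1·1 + 5·2) = (8, 11)
Bw1 = (59, 63)
w1·Bw1 = 1165; w1·w1 = 185; μ ≈ 1165/185 = 6.297

μ ≈ 6.297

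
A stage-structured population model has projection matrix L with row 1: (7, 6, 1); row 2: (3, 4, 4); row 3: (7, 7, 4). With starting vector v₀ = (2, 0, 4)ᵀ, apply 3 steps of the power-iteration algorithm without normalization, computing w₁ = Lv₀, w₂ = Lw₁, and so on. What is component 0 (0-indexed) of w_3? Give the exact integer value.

3988

w1 = Lv₀ = (7·2 + 6·0 + 1·4; 3·2 + 4·0 + 4·4; 7·2 + 7·0 + 4·4) = (18, 22, 30)
w2 = Lw1 = (7·18 + 6·22 + 1·30; 3·18 + 4·22 + 4·30; 7·18 + 7·22 + 4·30) = (288, 262, 400)
w3 = Lw2 = (3988, 3512, 5450)
The requested component of w3 is 3988.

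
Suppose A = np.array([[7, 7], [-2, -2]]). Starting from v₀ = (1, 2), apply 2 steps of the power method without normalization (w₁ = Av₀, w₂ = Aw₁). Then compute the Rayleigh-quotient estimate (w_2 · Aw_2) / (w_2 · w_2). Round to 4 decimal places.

w1 = Av₀ = (7·1 + 7·2; (-2)·1 + (-2)·2) = (21, -6)
w2 = Aw1 = (7·21 + 7·(-6); (-2)·21 + (-2)·(-6)) = (105, -30)
Aw2 = (525, -150)
w2·Aw2 = 105·525 + (-30)·(-150) = 59625; w2·w2 = 105·105 + (-30)·(-30) = 11925
λ ≈ 59625/11925 = 5.0000

5.0000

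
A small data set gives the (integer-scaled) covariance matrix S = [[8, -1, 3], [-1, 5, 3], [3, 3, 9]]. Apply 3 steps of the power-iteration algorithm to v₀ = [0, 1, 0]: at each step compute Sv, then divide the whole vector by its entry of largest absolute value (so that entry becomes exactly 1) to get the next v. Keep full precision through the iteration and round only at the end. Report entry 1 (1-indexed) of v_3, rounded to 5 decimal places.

Sv0 = (-1.000000, 5.000000, 3.000000); divide by 5.000000 → v1 = (-0.200000, 1.000000, 0.600000)
Sv1 = (-0.800000, 7.000000, 7.800000); divide by 7.800000 → v2 = (-0.102564, 0.897436, 1.000000)
Sv2 = (1.282051, 7.589744, 11.384615); divide by 11.384615 → v3 = (0.112613, 0.666667, 1.000000)
Requested entry of v3: 50/444 = 0.11261

0.11261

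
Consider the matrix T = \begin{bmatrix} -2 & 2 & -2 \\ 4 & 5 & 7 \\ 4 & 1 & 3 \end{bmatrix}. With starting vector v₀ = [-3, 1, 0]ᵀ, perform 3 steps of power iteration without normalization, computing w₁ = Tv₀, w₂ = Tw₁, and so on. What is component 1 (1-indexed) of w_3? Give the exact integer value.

w1 = Tv₀ = ((-2)·(-3) + 2·1 + (-2)·0; 4·(-3) + 5·1 + 7·0; 4·(-3) + 1·1 + 3·0) = (8, -7, -11)
w2 = Tw1 = ((-2)·8 + 2·(-7) + (-2)·(-11); 4·8 + 5·(-7) + 7·(-11); 4·8 + 1·(-7) + 3·(-11)) = (-8, -80, -8)
w3 = Tw2 = (-128, -488, -136)
The requested component of w3 is -128.

-128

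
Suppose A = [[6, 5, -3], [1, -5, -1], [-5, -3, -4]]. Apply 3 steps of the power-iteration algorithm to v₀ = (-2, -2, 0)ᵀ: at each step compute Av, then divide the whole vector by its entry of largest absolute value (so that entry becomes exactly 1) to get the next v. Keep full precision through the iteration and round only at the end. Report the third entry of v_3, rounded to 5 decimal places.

Av0 = (-22.000000, 8.000000, 16.000000); divide by -22.000000 → v1 = (1.000000, -0.363636, -0.727273)
Av1 = (6.363636, 3.545455, -1.000000); divide by 6.363636 → v2 = (1.000000, 0.557143, -0.157143)
Av2 = (9.257143, -1.628571, -6.042857); divide by 9.257143 → v3 = (1.000000, -0.175926, -0.652778)
Requested entry of v3: 846/-1296 = -0.65278

-0.65278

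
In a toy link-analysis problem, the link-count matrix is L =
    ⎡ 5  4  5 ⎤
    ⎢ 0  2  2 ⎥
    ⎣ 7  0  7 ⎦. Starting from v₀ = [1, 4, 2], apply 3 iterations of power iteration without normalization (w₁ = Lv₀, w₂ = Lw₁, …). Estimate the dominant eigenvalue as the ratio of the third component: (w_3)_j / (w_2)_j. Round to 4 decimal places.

w1 = Lv₀ = (31, 12, 21)
w2 = Lw1 = (308, 66, 364)
w3 = Lw2 = (3624, 860, 4704)
Ratio at component: 4704 / 364 = 12.9231

λ ≈ 12.9231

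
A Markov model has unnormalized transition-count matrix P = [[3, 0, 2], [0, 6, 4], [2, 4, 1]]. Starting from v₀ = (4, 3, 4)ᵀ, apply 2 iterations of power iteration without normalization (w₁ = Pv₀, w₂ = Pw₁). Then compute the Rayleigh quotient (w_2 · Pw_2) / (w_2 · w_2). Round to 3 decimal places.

w1 = Pv₀ = (3·4 + 0·3 + 2·4; 0·4 + 6·3 + 4·4; 2·4 + 4·3 + 1·4) = (20, 34, 24)
w2 = Pw1 = (3·20 + 0·34 + 2·24; 0·20 + 6·34 + 4·24; 2·20 + 4·34 + 1·24) = (108, 300, 200)
Pw2 = (724, 2600, 1616)
w2·Pw2 = 108·724 + 300·2600 + 200·1616 = 1181392; w2·w2 = 108·108 + 300·300 + 200·200 = 141664
λ ≈ 1181392/141664 = 8.339

λ ≈ 8.339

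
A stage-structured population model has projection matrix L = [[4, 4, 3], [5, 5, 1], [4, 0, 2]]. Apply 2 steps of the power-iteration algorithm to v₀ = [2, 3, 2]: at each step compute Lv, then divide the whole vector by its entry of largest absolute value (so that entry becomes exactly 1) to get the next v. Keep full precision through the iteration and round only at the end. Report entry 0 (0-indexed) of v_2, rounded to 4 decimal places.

0.8953

Lv0 = (26.00000, 27.00000, 12.00000); divide by 27.00000 → v1 = (0.96296, 1.00000, 0.44444)
Lv1 = (9.18519, 10.25926, 4.74074); divide by 10.25926 → v2 = (0.89531, 1.00000, 0.46209)
Requested entry of v2: 248/277 = 0.8953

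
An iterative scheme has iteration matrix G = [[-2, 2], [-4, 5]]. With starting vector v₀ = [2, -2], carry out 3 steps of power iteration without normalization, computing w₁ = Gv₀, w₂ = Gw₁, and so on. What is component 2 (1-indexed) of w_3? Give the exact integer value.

w1 = Gv₀ = ((-2)·2 + 2·(-2); (-4)·2 + 5·(-2)) = (-8, -18)
w2 = Gw1 = ((-2)·(-8) + 2·(-18); (-4)·(-8) + 5·(-18)) = (-20, -58)
w3 = Gw2 = (-76, -210)
The requested component of w3 is -210.

-210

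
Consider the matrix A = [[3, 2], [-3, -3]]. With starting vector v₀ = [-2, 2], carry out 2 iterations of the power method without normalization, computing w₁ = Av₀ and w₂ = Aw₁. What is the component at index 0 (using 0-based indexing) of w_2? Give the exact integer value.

-6

w1 = Av₀ = (-2, 0)
w2 = Aw1 = (-6, 6)
The requested component of w2 is -6.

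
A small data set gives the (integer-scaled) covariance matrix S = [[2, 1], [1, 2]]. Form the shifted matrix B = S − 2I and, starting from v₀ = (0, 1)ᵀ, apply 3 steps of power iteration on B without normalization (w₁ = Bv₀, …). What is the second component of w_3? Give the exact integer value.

0

B = S − 2I has rows (0, 1); (1, 0)
w1 = Bv₀ = (1, 0)
w2 = Bw1 = (0, 1)
w3 = Bw2 = (1, 0)
Requested component of w3: 0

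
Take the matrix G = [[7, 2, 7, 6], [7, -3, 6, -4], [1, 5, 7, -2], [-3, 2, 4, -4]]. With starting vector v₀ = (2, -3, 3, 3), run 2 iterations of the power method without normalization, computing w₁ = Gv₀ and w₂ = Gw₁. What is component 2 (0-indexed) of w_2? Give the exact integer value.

w1 = Gv₀ = (47, 29, 2, -12)
w2 = Gw1 = (329, 302, 230, -27)
The requested component of w2 is 230.

230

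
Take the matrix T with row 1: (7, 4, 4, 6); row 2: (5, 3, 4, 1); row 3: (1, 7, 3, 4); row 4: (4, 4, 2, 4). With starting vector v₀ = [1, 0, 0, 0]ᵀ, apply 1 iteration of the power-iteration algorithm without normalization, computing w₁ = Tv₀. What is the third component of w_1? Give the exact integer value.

1

w1 = Tv₀ = (7·1 + 4·0 + 4·0 + 6·0; 5·1 + 3·0 + 4·0 + 1·0; 1·1 + 7·0 + 3·0 + 4·0; 4·1 + 4·0 + 2·0 + 4·0) = (7, 5, 1, 4)
The requested component of w1 is 1.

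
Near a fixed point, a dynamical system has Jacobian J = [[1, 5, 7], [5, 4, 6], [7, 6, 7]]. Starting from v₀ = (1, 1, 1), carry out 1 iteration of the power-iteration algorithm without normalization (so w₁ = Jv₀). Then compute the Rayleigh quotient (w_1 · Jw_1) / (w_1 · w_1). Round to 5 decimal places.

w1 = Jv₀ = (1·1 + 5·1 + 7·1; 5·1 + 4·1 + 6·1; 7·1 + 6·1 + 7·1) = (13, 15, 20)
Jw1 = (228, 245, 321)
w1·Jw1 = 13·228 + 15·245 + 20·321 = 13059; w1·w1 = 13·13 + 15·15 + 20·20 = 794
λ ≈ 13059/794 = 16.44710

λ ≈ 16.44710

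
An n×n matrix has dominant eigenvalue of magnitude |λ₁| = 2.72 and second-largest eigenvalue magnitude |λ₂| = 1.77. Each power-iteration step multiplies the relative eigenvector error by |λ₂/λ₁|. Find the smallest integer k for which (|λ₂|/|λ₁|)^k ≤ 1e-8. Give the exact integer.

43

|λ₂/λ₁| = 1.77/2.72 = 0.65074
Need k ≥ ln(1e-8) / ln(0.65074) = -18.4207 / -0.4297 ≈ 42.873
Smallest integer k satisfying the bound: 43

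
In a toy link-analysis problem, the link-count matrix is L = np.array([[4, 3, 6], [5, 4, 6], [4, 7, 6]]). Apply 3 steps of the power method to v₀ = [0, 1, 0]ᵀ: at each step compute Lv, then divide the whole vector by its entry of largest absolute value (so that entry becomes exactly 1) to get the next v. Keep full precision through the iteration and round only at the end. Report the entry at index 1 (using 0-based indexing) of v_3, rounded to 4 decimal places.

Lv0 = (3.00000, 4.00000, 7.00000); divide by 7.00000 → v1 = (0.42857, 0.57143, 1.00000)
Lv1 = (9.42857, 10.42857, 11.71429); divide by 11.71429 → v2 = (0.80488, 0.89024, 1.00000)
Lv2 = (11.89024, 13.58537, 15.45122); divide by 15.45122 → v3 = (0.76953, 0.87924, 1.00000)
Requested entry of v3: 1114/1267 = 0.8792

0.8792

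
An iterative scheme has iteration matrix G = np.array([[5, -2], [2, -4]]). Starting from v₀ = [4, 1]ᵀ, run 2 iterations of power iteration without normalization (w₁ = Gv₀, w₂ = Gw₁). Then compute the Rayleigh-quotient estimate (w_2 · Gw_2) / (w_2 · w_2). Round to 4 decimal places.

w1 = Gv₀ = (5·4 + (-2)·1; 2·4 + (-4)·1) = (18, 4)
w2 = Gw1 = (5·18 + (-2)·4; 2·18 + (-4)·4) = (82, 20)
Gw2 = (370, 84)
w2·Gw2 = 82·370 + 20·84 = 32020; w2·w2 = 82·82 + 20·20 = 7124
λ ≈ 32020/7124 = 4.4947

4.4947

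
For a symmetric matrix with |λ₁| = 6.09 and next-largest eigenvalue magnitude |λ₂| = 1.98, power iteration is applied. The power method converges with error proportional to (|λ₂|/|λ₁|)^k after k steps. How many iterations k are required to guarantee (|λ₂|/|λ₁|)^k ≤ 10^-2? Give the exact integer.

|λ₂/λ₁| = 1.98/6.09 = 0.32512
Need k ≥ ln(10^-2) / ln(0.32512) = -4.6052 / -1.1236 ≈ 4.099
Smallest integer k satisfying the bound: 5

5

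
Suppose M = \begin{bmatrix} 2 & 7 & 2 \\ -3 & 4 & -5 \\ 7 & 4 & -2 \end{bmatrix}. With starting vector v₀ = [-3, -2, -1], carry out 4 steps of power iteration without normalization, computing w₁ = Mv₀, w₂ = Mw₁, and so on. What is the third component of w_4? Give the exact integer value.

13649

w1 = Mv₀ = (2·(-3) + 7·(-2) + 2·(-1); (-3)·(-3) + 4·(-2) + (-5)·(-1); 7·(-3) + 4·(-2) + (-2)·(-1)) = (-22, 6, -27)
w2 = Mw1 = (2·(-22) + 7·6 + 2·(-27); (-3)·(-22) + 4·6 + (-5)·(-27); 7·(-22) + 4·6 + (-2)·(-27)) = (-56, 225, -76)
w3 = Mw2 = (1311, 1448, 660)
w4 = Mw3 = (14078, -1441, 13649)
The requested component of w4 is 13649.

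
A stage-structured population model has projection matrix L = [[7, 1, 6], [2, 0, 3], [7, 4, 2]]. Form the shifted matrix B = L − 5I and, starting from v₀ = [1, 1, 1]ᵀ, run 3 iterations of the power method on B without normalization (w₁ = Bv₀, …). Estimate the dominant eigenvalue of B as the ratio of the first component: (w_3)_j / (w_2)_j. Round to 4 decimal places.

B = L − 5I has rows (2, 1, 6); (2, -5, 3); (7, 4, -3)
w1 = Bv₀ = (2·1 + 1·1 + 6·1; 2·1 + (-5)·1 + 3·1; 7·1 + 4·1 + (-3)·1) = (9, 0, 8)
w2 = Bw1 = (2·9 + 1·0 + 6·8; 2·9 + (-5)·0 + 3·8; 7·9 + 4·0 + (-3)·8) = (66, 42, 39)
w3 = Bw2 = (408, 39, 513)
Ratio: 408/66 = 6.1818

μ ≈ 6.1818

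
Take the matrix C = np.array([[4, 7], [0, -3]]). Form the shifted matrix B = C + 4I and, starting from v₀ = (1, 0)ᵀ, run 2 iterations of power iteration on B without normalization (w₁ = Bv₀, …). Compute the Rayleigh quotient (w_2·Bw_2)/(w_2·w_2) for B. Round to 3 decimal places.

μ ≈ 8.000

B = C + 4I has rows (8, 7); (0, 1)
w1 = Bv₀ = (8·1 + 7·0; 0·1 + 1·0) = (8, 0)
w2 = Bw1 = (8·8 + 7·0; 0·8 + 1·0) = (64, 0)
Bw2 = (512, 0)
w2·Bw2 = 32768; w2·w2 = 4096; μ ≈ 32768/4096 = 8.000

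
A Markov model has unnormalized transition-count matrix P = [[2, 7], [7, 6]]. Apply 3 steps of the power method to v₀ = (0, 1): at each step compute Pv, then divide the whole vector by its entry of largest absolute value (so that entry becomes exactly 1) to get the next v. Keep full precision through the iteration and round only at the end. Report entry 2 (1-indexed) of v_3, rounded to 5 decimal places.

1.00000

Pv0 = (7.000000, 6.000000); divide by 7.000000 → v1 = (1.000000, 0.857143)
Pv1 = (8.000000, 12.142857); divide by 12.142857 → v2 = (0.658824, 1.000000)
Pv2 = (8.317647, 10.611765); divide by 10.611765 → v3 = (0.783814, 1.000000)
Requested entry of v3: 902/902 = 1.00000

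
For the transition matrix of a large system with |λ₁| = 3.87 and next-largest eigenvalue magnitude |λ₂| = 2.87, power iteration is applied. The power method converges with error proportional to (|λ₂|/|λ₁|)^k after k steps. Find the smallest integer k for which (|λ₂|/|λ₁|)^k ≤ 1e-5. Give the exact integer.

39

|λ₂/λ₁| = 2.87/3.87 = 0.74160
Need k ≥ ln(1e-5) / ln(0.74160) = -11.5129 / -0.2989 ≈ 38.512
Smallest integer k satisfying the bound: 39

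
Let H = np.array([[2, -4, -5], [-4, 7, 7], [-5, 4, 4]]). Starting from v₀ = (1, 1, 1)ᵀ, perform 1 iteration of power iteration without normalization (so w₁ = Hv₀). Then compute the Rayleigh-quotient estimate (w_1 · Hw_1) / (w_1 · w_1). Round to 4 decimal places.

λ ≈ 12.2405

w1 = Hv₀ = (2·1 + (-4)·1 + (-5)·1; (-4)·1 + 7·1 + 7·1; (-5)·1 + 4·1 + 4·1) = (-7, 10, 3)
Hw1 = (-69, 119, 87)
w1·Hw1 = (-7)·(-69) + 10·119 + 3·87 = 1934; w1·w1 = (-7)·(-7) + 10·10 + 3·3 = 158
λ ≈ 1934/158 = 12.2405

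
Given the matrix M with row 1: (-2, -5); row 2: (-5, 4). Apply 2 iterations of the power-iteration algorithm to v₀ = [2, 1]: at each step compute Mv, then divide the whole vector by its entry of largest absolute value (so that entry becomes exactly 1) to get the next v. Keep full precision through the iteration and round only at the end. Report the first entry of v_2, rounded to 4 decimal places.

1.0000

Mv0 = (-9.00000, -6.00000); divide by -9.00000 → v1 = (1.00000, 0.66667)
Mv1 = (-5.33333, -2.33333); divide by -5.33333 → v2 = (1.00000, 0.43750)
Requested entry of v2: 48/48 = 1.0000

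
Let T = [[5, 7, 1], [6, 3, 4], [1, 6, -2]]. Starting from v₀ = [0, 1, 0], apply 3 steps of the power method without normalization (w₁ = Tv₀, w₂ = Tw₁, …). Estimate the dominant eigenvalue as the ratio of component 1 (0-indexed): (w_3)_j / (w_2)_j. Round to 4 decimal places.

8.6533

w1 = Tv₀ = (5·0 + 7·1 + 1·0; 6·0 + 3·1 + 4·0; 1·0 + 6·1 + (-2)·0) = (7, 3, 6)
w2 = Tw1 = (5·7 + 7·3 + 1·6; 6·7 + 3·3 + 4·6; 1·7 + 6·3 + (-2)·6) = (62, 75, 13)
w3 = Tw2 = (848, 649, 486)
Ratio at component: 649 / 75 = 8.6533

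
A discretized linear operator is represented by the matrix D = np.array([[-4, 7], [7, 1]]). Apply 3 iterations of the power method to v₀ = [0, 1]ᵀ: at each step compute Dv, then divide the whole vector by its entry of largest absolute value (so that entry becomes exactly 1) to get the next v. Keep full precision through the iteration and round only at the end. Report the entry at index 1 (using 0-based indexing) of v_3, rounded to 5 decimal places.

Dv0 = (7.000000, 1.000000); divide by 7.000000 → v1 = (1.000000, 0.142857)
Dv1 = (-3.000000, 7.142857); divide by 7.142857 → v2 = (-0.420000, 1.000000)
Dv2 = (8.680000, -1.940000); divide by 8.680000 → v3 = (1.000000, -0.223502)
Requested entry of v3: -97/434 = -0.22350

-0.22350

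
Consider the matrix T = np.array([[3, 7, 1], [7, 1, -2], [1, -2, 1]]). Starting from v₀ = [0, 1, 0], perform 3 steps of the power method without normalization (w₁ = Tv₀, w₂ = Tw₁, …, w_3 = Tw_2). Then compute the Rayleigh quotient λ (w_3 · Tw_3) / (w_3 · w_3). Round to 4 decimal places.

w1 = Tv₀ = (3·0 + 7·1 + 1·0; 7·0 + 1·1 + (-2)·0; 1·0 + (-2)·1 + 1·0) = (7, 1, -2)
w2 = Tw1 = (3·7 + 7·1 + 1·(-2); 7·7 + 1·1 + (-2)·(-2); 1·7 + (-2)·1 + 1·(-2)) = (26, 54, 3)
w3 = Tw2 = (459, 230, -79)
Tw3 = (2908, 3601, -80)
w3·Tw3 = 459·2908 + 230·3601 + (-79)·(-80) = 2169322; w3·w3 = 459·459 + 230·230 + (-79)·(-79) = 269822
λ ≈ 2169322/269822 = 8.0398

λ ≈ 8.0398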